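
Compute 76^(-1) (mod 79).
76^(-1) ≡ 26 (mod 79). Verification: 76 × 26 = 1976 ≡ 1 (mod 79)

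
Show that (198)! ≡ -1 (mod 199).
(198)! mod 199 = 198. Since this equals -1 (mod 199), Wilson confirms 199 is prime.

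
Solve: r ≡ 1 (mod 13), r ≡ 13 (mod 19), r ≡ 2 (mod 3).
M = 13 × 19 × 3 = 741. M₁ = 57, y₁ ≡ 8 (mod 13). M₂ = 39, y₂ ≡ 1 (mod 19). M₃ = 247, y₃ ≡ 1 (mod 3). r = 1×57×8 + 13×39×1 + 2×247×1 ≡ 716 (mod 741)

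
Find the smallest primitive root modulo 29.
p - 1 = 28 has prime divisors 2, 7. h is a primitive root mod 29 iff h^(28/q) ≢ 1 (mod 29) for each such q.
h = 2: 2^14 ≡ 28, 2^4 ≡ 16 (mod 29); none is 1, so 2 has order 28 and is a primitive root.
The smallest primitive root mod 29 is g = 2.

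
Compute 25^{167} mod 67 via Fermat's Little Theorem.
22

By Fermat's Little Theorem, a^(p-1) ≡ 1 (mod p) for prime p and gcd(a, p) = 1
Here p = 67, so 25^66 ≡ 1 (mod 67)
We can reduce the exponent: 167 mod 66 = 35
So 25^167 ≡ 25^35 (mod 67)
Computing: 25^35 mod 67 = 22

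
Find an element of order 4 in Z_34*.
13 has order 4 mod 34 since 13^{4} ≡ 1 (mod 34) and no smaller power works.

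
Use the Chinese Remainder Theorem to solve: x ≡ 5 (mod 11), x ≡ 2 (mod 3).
5

Using the Chinese Remainder Theorem:
M = product of moduli = 33
For equation 1: M_1 = 3, 3 ≡ 3 (mod 11), inverse of 3 mod 11 is 4 (check: 3 × 4 = 12 ≡ 1 (mod 11))
For equation 2: M_2 = 11, 11 ≡ 2 (mod 3), inverse of 11 mod 3 is 2 (check: 2 × 2 = 4 ≡ 1 (mod 3))
Combine: x ≡ Σ r_i×M_i×(M_i⁻¹ mod m_i) = 5×3×4 + 2×11×2 = 60 + 44 = 104
104 mod 33 = 5
x ≡ 5 (mod 33)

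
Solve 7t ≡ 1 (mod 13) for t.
2

Using Extended Euclidean Algorithm:
gcd(7, 13) = 1
Bezout coefficients: 7 × 2 + 13 × -1 = 1
So 7 × 2 ≡ 1 (mod 13)
The inverse is 2 mod 13 = 2
Verification: 7 × 2 = 14 = 1 × 13 + 1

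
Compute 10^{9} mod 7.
6

Using successive squaring:
Binary expansion of 9: 1001
Powers of 10 mod 7 (each is the square of the previous):
  10^1 ≡ 3 (mod 7)
  10^2 ≡ 3² = 9 ≡ 2 (mod 7)
  10^4 ≡ 2² = 4 ≡ 4 (mod 7)
  10^8 ≡ 4² = 16 ≡ 2 (mod 7)
9 = 8 + 1, so 10^9 = 10^8 × 10^1 ≡ 2 × 3 (mod 7)
Multiplying step by step:
  2 × 3 = 6 ≡ 6 (mod 7)
Result: 10^9 ≡ 6 (mod 7)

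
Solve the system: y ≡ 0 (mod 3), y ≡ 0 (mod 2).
M = 3 × 2 = 6. M₁ = 2, y₁ ≡ 2 (mod 3). M₂ = 3, y₂ ≡ 1 (mod 2). y = 0×2×2 + 0×3×1 ≡ 0 (mod 6)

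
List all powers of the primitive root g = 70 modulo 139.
g^1, g^2, ..., g^{138} mod 139: {70, 35, 87, 113, 126, 63, 101, 120, 60, 30, 15, 77, 108, 54, 27, 83, 111, 125, 132, 66, 33, 86, 43, 91, 115, 127, 133, 136, 68, 34, 17, 78, 39, 89, 114, 57, 98, 49, 94, 47, 93, 116, 58, 29, 84, 42, 21, 80, 40, 20, 10, 5, 72, 36, 18, 9, 74, 37, 88, 44, 22, 11, 75, 107, 123, 131, 135, 137, 138, 69, 104, 52, 26, 13, 76, 38, 19, 79, 109, 124, 62, 31, 85, 112, 56, 28, 14, 7, 73, 106, 53, 96, 48, 24, 12, 6, 3, 71, 105, 122, 61, 100, 50, 25, 82, 41, 90, 45, 92, 46, 23, 81, 110, 55, 97, 118, 59, 99, 119, 129, 134, 67, 103, 121, 130, 65, 102, 51, 95, 117, 128, 64, 32, 16, 8, 4, 2, 1}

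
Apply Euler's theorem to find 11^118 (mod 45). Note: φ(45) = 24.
By Euler: 11^{24} ≡ 1 (mod 45) since gcd(11, 45) = 1. 118 = 4×24 + 22. So 11^{118} ≡ 11^{22} ≡ 16 (mod 45)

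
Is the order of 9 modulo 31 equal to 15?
Yes, ord_31(9) = 15.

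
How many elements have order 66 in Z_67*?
Number of primitive roots mod 67 = φ(66) = 20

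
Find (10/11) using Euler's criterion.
(10/11) = 10^{5} mod 11 = -1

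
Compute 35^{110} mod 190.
85

Using successive squaring:
Binary expansion of 110: 1101110
Powers of 35 mod 190 (each is the square of the previous):
  35^1 ≡ 35 (mod 190)
  35^2 ≡ 35² = 1225 ≡ 85 (mod 190)
  35^4 ≡ 85² = 7225 ≡ 5 (mod 190)
  35^8 ≡ 5² = 25 ≡ 25 (mod 190)
  35^16 ≡ 25² = 625 ≡ 55 (mod 190)
  35^32 ≡ 55² = 3025 ≡ 175 (mod 190)
  35^64 ≡ 175² = 30625 ≡ 35 (mod 190)
110 = 64 + 32 + 8 + 4 + 2, so 35^110 = 35^64 × 35^32 × 35^8 × 35^4 × 35^2 ≡ 35 × 175 × 25 × 5 × 85 (mod 190)
Multiplying step by step:
  35 × 175 = 6125 ≡ 45 (mod 190)
  45 × 25 = 1125 ≡ 175 (mod 190)
  175 × 5 = 875 ≡ 115 (mod 190)
  115 × 85 = 9775 ≡ 85 (mod 190)
Result: 35^110 ≡ 85 (mod 190)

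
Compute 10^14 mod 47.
Using repeated squaring. 14 = 8 + 4 + 2 (binary 1110). Repeated squaring mod 47: 10^1 ≡ 10; 10^2 ≡ 10² = 100 ≡ 6; 10^4 ≡ 6² = 36 ≡ 36; 10^8 ≡ 36² = 1296 ≡ 27. Multiply: 10^14 = 10^8 × 10^4 × 10^2 ≡ 27 × 36 × 6 (mod 47): 27 × 36 = 972 ≡ 32; 32 × 6 = 192 ≡ 4. So 10^14 ≡ 4 (mod 47).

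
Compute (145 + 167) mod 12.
0

(145 + 167) = 312
312 mod 12 = 0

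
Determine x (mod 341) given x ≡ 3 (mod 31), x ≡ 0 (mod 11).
220

Using the Chinese Remainder Theorem:
M = product of moduli = 341
For equation 1: M_1 = 11, 11 ≡ 11 (mod 31), inverse of 11 mod 31 is 17 (check: 11 × 17 = 187 ≡ 1 (mod 31))
For equation 2: M_2 = 31, 31 ≡ 9 (mod 11), inverse of 31 mod 11 is 5 (check: 9 × 5 = 45 ≡ 1 (mod 11))
Combine: x ≡ Σ r_i×M_i×(M_i⁻¹ mod m_i) = 3×11×17 + 0×31×5 = 561 + 0 = 561
561 mod 341 = 220
x ≡ 220 (mod 341)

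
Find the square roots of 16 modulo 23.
The square roots of 16 mod 23 are 4 and 19. Verify: 4² = 16 ≡ 16 (mod 23)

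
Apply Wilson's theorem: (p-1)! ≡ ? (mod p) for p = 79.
By Wilson's theorem, (78)! ≡ -1 ≡ 78 (mod 79)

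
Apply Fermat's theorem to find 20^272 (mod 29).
By Fermat: 20^{28} ≡ 1 (mod 29). 272 ≡ 20 (mod 28). So 20^{272} ≡ 20^{20} ≡ 16 (mod 29)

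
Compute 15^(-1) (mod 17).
8

Using Extended Euclidean Algorithm:
gcd(15, 17) = 1
Bezout coefficients: 15 × 8 + 17 × -7 = 1
So 15 × 8 ≡ 1 (mod 17)
The inverse is 8 mod 17 = 8
Verification: 15 × 8 = 120 = 7 × 17 + 1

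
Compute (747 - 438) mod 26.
23

(747 - 438) = 309
309 mod 26 = 23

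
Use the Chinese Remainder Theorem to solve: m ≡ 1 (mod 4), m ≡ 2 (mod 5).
M = 4 × 5 = 20. M₁ = 5, y₁ ≡ 1 (mod 4). M₂ = 4, y₂ ≡ 4 (mod 5). m = 1×5×1 + 2×4×4 ≡ 17 (mod 20)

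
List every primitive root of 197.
Primitive roots mod 197: {2, 3, 5, 8, 11, 12, 13, 17, 18, 21, 27, 30, 31, 32, 35, 38, 44, 45, 46, 48, 50, 52, 56, 57, 58, 66, 67, 71, 72, 73, 74, 75, 78, 79, 80, 82, 86, 89, 91, 94, 95, 98, 99, 102, 103, 106, 108, 111, 115, 117, 118, 119, 122, 123, 124, 125, 126, 130, 131, 139, 140, 141, 145, 147, 149, 151, 152, 153, 159, 162, 165, 166, 167, 170, 176, 179, 180, 184, 185, 186, 189, 192, 194, 195}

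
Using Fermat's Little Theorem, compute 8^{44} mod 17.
16

By Fermat's Little Theorem, a^(p-1) ≡ 1 (mod p) for prime p and gcd(a, p) = 1
Here p = 17, so 8^16 ≡ 1 (mod 17)
We can reduce the exponent: 44 mod 16 = 12
So 8^44 ≡ 8^12 (mod 17)
Computing: 8^12 mod 17 = 16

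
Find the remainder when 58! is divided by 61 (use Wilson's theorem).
(60)! = (58)! × (59) × (60) ≡ -1 (mod 61). So (58)! ≡ -1 × [(60)(59)]^(-1) ≡ 30 (mod 61)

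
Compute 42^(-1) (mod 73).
40

Using Extended Euclidean Algorithm:
gcd(42, 73) = 1
Bezout coefficients: 42 × -33 + 73 × 19 = 1
So 42 × -33 ≡ 1 (mod 73)
The inverse is -33 mod 73 = 40
Verification: 42 × 40 = 1680 = 23 × 73 + 1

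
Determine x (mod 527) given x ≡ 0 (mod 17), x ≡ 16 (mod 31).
357

Using the Chinese Remainder Theorem:
M = product of moduli = 527
For equation 1: M_1 = 31, 31 ≡ 14 (mod 17), inverse of 31 mod 17 is 11 (check: 14 × 11 = 154 ≡ 1 (mod 17))
For equation 2: M_2 = 17, 17 ≡ 17 (mod 31), inverse of 17 mod 31 is 11 (check: 17 × 11 = 187 ≡ 1 (mod 31))
Combine: x ≡ Σ r_i×M_i×(M_i⁻¹ mod m_i) = 0×31×11 + 16×17×11 = 0 + 2992 = 2992
2992 mod 527 = 357
x ≡ 357 (mod 527)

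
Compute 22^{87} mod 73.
10

Using successive squaring:
Binary expansion of 87: 1010111
Powers of 22 mod 73 (each is the square of the previous):
  22^1 ≡ 22 (mod 73)
  22^2 ≡ 22² = 484 ≡ 46 (mod 73)
  22^4 ≡ 46² = 2116 ≡ 72 (mod 73)
  22^8 ≡ 72² = 5184 ≡ 1 (mod 73)
  22^16 ≡ 1² = 1 ≡ 1 (mod 73)
  22^32 ≡ 1² = 1 ≡ 1 (mod 73)
  22^64 ≡ 1² = 1 ≡ 1 (mod 73)
87 = 64 + 16 + 4 + 2 + 1, so 22^87 = 22^64 × 22^16 × 22^4 × 22^2 × 22^1 ≡ 1 × 1 × 72 × 46 × 22 (mod 73)
Multiplying step by step:
  1 × 1 = 1 ≡ 1 (mod 73)
  1 × 72 = 72 ≡ 72 (mod 73)
  72 × 46 = 3312 ≡ 27 (mod 73)
  27 × 22 = 594 ≡ 10 (mod 73)
Result: 22^87 ≡ 10 (mod 73)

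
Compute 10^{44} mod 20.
0

Using successive squaring:
Binary expansion of 44: 101100
Powers of 10 mod 20 (each is the square of the previous):
  10^1 ≡ 10 (mod 20)
  10^2 ≡ 10² = 100 ≡ 0 (mod 20)
  10^4 ≡ 0² = 0 ≡ 0 (mod 20)
  10^8 ≡ 0² = 0 ≡ 0 (mod 20)
  10^16 ≡ 0² = 0 ≡ 0 (mod 20)
  10^32 ≡ 0² = 0 ≡ 0 (mod 20)
44 = 32 + 8 + 4, so 10^44 = 10^32 × 10^8 × 10^4 ≡ 0 × 0 × 0 (mod 20)
Multiplying step by step:
  0 × 0 = 0 ≡ 0 (mod 20)
  0 × 0 = 0 ≡ 0 (mod 20)
Result: 10^44 ≡ 0 (mod 20)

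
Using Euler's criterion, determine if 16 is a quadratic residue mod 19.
By Euler's criterion: 16^{9} ≡ 1 (mod 19). Since this equals 1, 16 is a QR.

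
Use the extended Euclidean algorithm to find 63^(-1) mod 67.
Extended GCD: 63(-17) + 67(16) = 1. So 63^(-1) ≡ 50 ≡ 50 (mod 67). Verify: 63 × 50 = 3150 ≡ 1 (mod 67)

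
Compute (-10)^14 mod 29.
Using repeated squaring. (-10) ≡ 19 (mod 29). 14 = 8 + 4 + 2 (binary 1110). Repeated squaring mod 29: 19^1 ≡ 19; 19^2 ≡ 19² = 361 ≡ 13; 19^4 ≡ 13² = 169 ≡ 24; 19^8 ≡ 24² = 576 ≡ 25. Multiply: (-10)^14 ≡ 19^8 × 19^4 × 19^2 ≡ 25 × 24 × 13 (mod 29): 25 × 24 = 600 ≡ 20; 20 × 13 = 260 ≡ 28. So (-10)^14 ≡ 28 (mod 29).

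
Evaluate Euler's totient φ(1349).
1260

Prime factorization: 1349 = 19 × 71
Using the formula φ(n) = n × Π(1 - 1/p) for each prime factor p:
φ(1349) = 1349 × (1 - 1/19) × (1 - 1/71)
φ(1349) = 1260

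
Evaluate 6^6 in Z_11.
6 = 4 + 2 (binary 110). Repeated squaring mod 11: 6^1 ≡ 6; 6^2 ≡ 6² = 36 ≡ 3; 6^4 ≡ 3² = 9 ≡ 9. Multiply: 6^6 = 6^4 × 6^2 ≡ 9 × 3 (mod 11): 9 × 3 = 27 ≡ 5. So 6^6 ≡ 5 (mod 11).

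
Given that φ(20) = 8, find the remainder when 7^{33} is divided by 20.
By Euler: 7^{8} ≡ 1 (mod 20) since gcd(7, 20) = 1. 33 = 4×8 + 1. So 7^{33} ≡ 7^{1} ≡ 7 (mod 20)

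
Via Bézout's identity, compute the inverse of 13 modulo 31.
Extended GCD: 13(12) + 31(-5) = 1. So 13^(-1) ≡ 12 ≡ 12 (mod 31). Verify: 13 × 12 = 156 ≡ 1 (mod 31)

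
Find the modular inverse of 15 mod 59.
15^(-1) ≡ 4 (mod 59). Verification: 15 × 4 = 60 ≡ 1 (mod 59)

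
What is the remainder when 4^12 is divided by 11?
Using Fermat: 4^{10} ≡ 1 (mod 11). 12 ≡ 2 (mod 10). So 4^{12} ≡ 4^{2} ≡ 5 (mod 11)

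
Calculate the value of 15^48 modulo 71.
Using repeated squaring. 48 = 32 + 16 (binary 110000). Repeated squaring mod 71: 15^1 ≡ 15; 15^2 ≡ 15² = 225 ≡ 12; 15^4 ≡ 12² = 144 ≡ 2; 15^8 ≡ 2² = 4 ≡ 4; 15^16 ≡ 4² = 16 ≡ 16; 15^32 ≡ 16² = 256 ≡ 43. Multiply: 15^48 = 15^32 × 15^16 ≡ 43 × 16 (mod 71): 43 × 16 = 688 ≡ 49. So 15^48 ≡ 49 (mod 71).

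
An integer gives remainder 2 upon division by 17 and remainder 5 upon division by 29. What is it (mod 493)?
M = 17 × 29 = 493. M₁ = 29, y₁ ≡ 10 (mod 17). M₂ = 17, y₂ ≡ 12 (mod 29). n = 2×29×10 + 5×17×12 ≡ 121 (mod 493). The smallest positive such number is 121.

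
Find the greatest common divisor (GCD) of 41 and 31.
1

Using the Euclidean algorithm:
41 = 1 × 31 + 10
31 = 3 × 10 + 1
10 = 10 × 1 + 0

GCD(41, 31) = 1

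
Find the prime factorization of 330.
2 × 3 × 5 × 11

Divide by primes starting from smallest:
330 ÷ 2 = 165
165 ÷ 3 = 55
55 ÷ 5 = 11
11 ÷ 11 = 1

330 = 2 × 3 × 5 × 11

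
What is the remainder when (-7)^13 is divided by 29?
Using repeated squaring. (-7) ≡ 22 (mod 29). 13 = 8 + 4 + 1 (binary 1101). Repeated squaring mod 29: 22^1 ≡ 22; 22^2 ≡ 22² = 484 ≡ 20; 22^4 ≡ 20² = 400 ≡ 23; 22^8 ≡ 23² = 529 ≡ 7. Multiply: (-7)^13 ≡ 22^8 × 22^4 × 22^1 ≡ 7 × 23 × 22 (mod 29): 7 × 23 = 161 ≡ 16; 16 × 22 = 352 ≡ 4. So (-7)^13 ≡ 4 (mod 29).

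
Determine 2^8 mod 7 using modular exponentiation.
8 = 8 (binary 1000). Repeated squaring mod 7: 2^1 ≡ 2; 2^2 ≡ 2² = 4 ≡ 4; 2^4 ≡ 4² = 16 ≡ 2; 2^8 ≡ 2² = 4 ≡ 4. So 2^8 ≡ 4 (mod 7).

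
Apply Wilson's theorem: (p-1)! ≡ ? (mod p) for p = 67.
By Wilson's theorem, (66)! ≡ -1 ≡ 66 (mod 67)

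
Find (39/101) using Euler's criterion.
(39/101) = 39^{50} mod 101 = -1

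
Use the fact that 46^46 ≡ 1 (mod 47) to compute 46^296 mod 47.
By Fermat: 46^{46} ≡ 1 (mod 47). 296 = 6×46 + 20. So 46^{296} ≡ 46^{20} ≡ 1 (mod 47)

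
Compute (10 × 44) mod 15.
5

(10 × 44) = 440
440 mod 15 = 5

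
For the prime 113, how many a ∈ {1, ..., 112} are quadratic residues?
For prime 113, there are (p-1)/2 = (113-1)/2 = 56 quadratic residues (excluding 0).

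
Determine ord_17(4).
Powers of 4 mod 17: 4^1≡4, 4^2≡16, 4^3≡13, 4^4≡1. Order = 4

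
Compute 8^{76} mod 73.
8

Using successive squaring:
Binary expansion of 76: 1001100
Powers of 8 mod 73 (each is the square of the previous):
  8^1 ≡ 8 (mod 73)
  8^2 ≡ 8² = 64 ≡ 64 (mod 73)
  8^4 ≡ 64² = 4096 ≡ 8 (mod 73)
  8^8 ≡ 8² = 64 ≡ 64 (mod 73)
  8^16 ≡ 64² = 4096 ≡ 8 (mod 73)
  8^32 ≡ 8² = 64 ≡ 64 (mod 73)
  8^64 ≡ 64² = 4096 ≡ 8 (mod 73)
76 = 64 + 8 + 4, so 8^76 = 8^64 × 8^8 × 8^4 ≡ 8 × 64 × 8 (mod 73)
Multiplying step by step:
  8 × 64 = 512 ≡ 1 (mod 73)
  1 × 8 = 8 ≡ 8 (mod 73)
Result: 8^76 ≡ 8 (mod 73)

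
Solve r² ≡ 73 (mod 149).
The square roots of 73 mod 149 are 85 and 64. Verify: 85² = 7225 ≡ 73 (mod 149)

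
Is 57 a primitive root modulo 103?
No

To verify, check if 57^(102/q) ≢ 1 (mod 103) for each prime divisor q of 102
Divisors of 102 = 102: [1, 2, 3, 6, 17, 34, 51, 102]
  57^(102/17) = 57^6 ≡ 1 (mod 103)
  57^(102/2) = 57^51 ≡ 102 (mod 103)
  57^(102/3) = 57^34 ≡ 46 (mod 103)
Conclusion: 57 is not a primitive root modulo 103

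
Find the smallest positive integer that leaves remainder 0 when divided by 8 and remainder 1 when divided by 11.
M = 8 × 11 = 88. M₁ = 11, y₁ ≡ 3 (mod 8). M₂ = 8, y₂ ≡ 7 (mod 11). m = 0×11×3 + 1×8×7 ≡ 56 (mod 88). The smallest positive such number is 56.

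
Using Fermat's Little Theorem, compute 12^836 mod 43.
By Fermat: 12^{42} ≡ 1 (mod 43). 836 ≡ 38 (mod 42). So 12^{836} ≡ 12^{38} ≡ 13 (mod 43)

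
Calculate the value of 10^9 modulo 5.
10 ≡ 0 (mod 5). 9 = 8 + 1 (binary 1001). Repeated squaring mod 5: 0^1 ≡ 0; 0^2 ≡ 0² = 0 ≡ 0; 0^4 ≡ 0² = 0 ≡ 0; 0^8 ≡ 0² = 0 ≡ 0. Multiply: 10^9 ≡ 0^8 × 0^1 ≡ 0 × 0 (mod 5): 0 × 0 = 0 ≡ 0. So 10^9 ≡ 0 (mod 5).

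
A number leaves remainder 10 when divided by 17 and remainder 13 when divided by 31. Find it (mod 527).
M = 17 × 31 = 527. M₁ = 31, y₁ ≡ 11 (mod 17). M₂ = 17, y₂ ≡ 11 (mod 31). t = 10×31×11 + 13×17×11 ≡ 44 (mod 527)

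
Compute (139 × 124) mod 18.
10

(139 × 124) = 17236
17236 mod 18 = 10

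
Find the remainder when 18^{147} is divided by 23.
By Fermat: 18^{22} ≡ 1 (mod 23). 147 = 6×22 + 15. So 18^{147} ≡ 18^{15} ≡ 4 (mod 23)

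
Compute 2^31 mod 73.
Using repeated squaring. 31 = 16 + 8 + 4 + 2 + 1 (binary 11111). Repeated squaring mod 73: 2^1 ≡ 2; 2^2 ≡ 2² = 4 ≡ 4; 2^4 ≡ 4² = 16 ≡ 16; 2^8 ≡ 16² = 256 ≡ 37; 2^16 ≡ 37² = 1369 ≡ 55. Multiply: 2^31 = 2^16 × 2^8 × 2^4 × 2^2 × 2^1 ≡ 55 × 37 × 16 × 4 × 2 (mod 73): 55 × 37 = 2035 ≡ 64; 64 × 16 = 1024 ≡ 2; 2 × 4 = 8 ≡ 8; 8 × 2 = 16 ≡ 16. So 2^31 ≡ 16 (mod 73).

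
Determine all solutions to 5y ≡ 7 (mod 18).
5

Since gcd(5, 18) = 1 divides 7, a solution exists.
Multiply both sides by the inverse of 5 mod 18:
  5^(-1) mod 18 = 11
  x ≡ 11 × 7 ≡ 77 ≡ 5 (mod 18)
Verification: 5 × 5 = 25 = 1 × 18 + 7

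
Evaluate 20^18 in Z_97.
Using repeated squaring. 18 = 16 + 2 (binary 10010). Repeated squaring mod 97: 20^1 ≡ 20; 20^2 ≡ 20² = 400 ≡ 12; 20^4 ≡ 12² = 144 ≡ 47; 20^8 ≡ 47² = 2209 ≡ 75; 20^16 ≡ 75² = 5625 ≡ 96. Multiply: 20^18 = 20^16 × 20^2 ≡ 96 × 12 (mod 97): 96 × 12 = 1152 ≡ 85. So 20^18 ≡ 85 (mod 97).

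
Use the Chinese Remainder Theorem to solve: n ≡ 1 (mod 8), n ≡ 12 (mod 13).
M = 8 × 13 = 104. M₁ = 13, y₁ ≡ 5 (mod 8). M₂ = 8, y₂ ≡ 5 (mod 13). n = 1×13×5 + 12×8×5 ≡ 25 (mod 104)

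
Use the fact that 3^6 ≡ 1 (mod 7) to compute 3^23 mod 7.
By Fermat: 3^{6} ≡ 1 (mod 7). 23 = 3×6 + 5. So 3^{23} ≡ 3^{5} ≡ 5 (mod 7)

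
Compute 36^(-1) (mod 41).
36^(-1) ≡ 8 (mod 41). Verification: 36 × 8 = 288 ≡ 1 (mod 41)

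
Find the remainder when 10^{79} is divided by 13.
By Fermat: 10^{12} ≡ 1 (mod 13). 79 = 6×12 + 7. So 10^{79} ≡ 10^{7} ≡ 10 (mod 13)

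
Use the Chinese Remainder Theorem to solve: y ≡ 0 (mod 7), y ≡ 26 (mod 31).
M = 7 × 31 = 217. M₁ = 31, y₁ ≡ 5 (mod 7). M₂ = 7, y₂ ≡ 9 (mod 31). y = 0×31×5 + 26×7×9 ≡ 119 (mod 217)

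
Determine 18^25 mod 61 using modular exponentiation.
Using repeated squaring. 25 = 16 + 8 + 1 (binary 11001). Repeated squaring mod 61: 18^1 ≡ 18; 18^2 ≡ 18² = 324 ≡ 19; 18^4 ≡ 19² = 361 ≡ 56; 18^8 ≡ 56² = 3136 ≡ 25; 18^16 ≡ 25² = 625 ≡ 15. Multiply: 18^25 = 18^16 × 18^8 × 18^1 ≡ 15 × 25 × 18 (mod 61): 15 × 25 = 375 ≡ 9; 9 × 18 = 162 ≡ 40. So 18^25 ≡ 40 (mod 61).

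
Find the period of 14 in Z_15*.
Powers of 14 mod 15: 14^1≡14, 14^2≡1. Order = 2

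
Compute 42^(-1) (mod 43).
42

Using Extended Euclidean Algorithm:
gcd(42, 43) = 1
Bezout coefficients: 42 × -1 + 43 × 1 = 1
So 42 × -1 ≡ 1 (mod 43)
The inverse is -1 mod 43 = 42
Verification: 42 × 42 = 1764 = 41 × 43 + 1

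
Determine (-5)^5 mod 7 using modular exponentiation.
(-5) ≡ 2 (mod 7). 5 = 4 + 1 (binary 101). Repeated squaring mod 7: 2^1 ≡ 2; 2^2 ≡ 2² = 4 ≡ 4; 2^4 ≡ 4² = 16 ≡ 2. Multiply: (-5)^5 ≡ 2^4 × 2^1 ≡ 2 × 2 (mod 7): 2 × 2 = 4 ≡ 4. So (-5)^5 ≡ 4 (mod 7).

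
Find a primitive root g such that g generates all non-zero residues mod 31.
p - 1 = 30 has prime divisors 2, 3, 5. h is a primitive root mod 31 iff h^(30/q) ≢ 1 (mod 31) for each such q.
h = 2: 2^15 ≡ 1, 2^10 ≡ 1, 2^6 ≡ 2 (mod 31); 2^15 ≡ 1, so not a primitive root.
h = 3: 3^15 ≡ 30, 3^10 ≡ 25, 3^6 ≡ 16 (mod 31); none is 1, so 3 has order 30 and is a primitive root.
The smallest primitive root mod 31 is g = 3.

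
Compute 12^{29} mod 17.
14

Using successive squaring:
Binary expansion of 29: 11101
Powers of 12 mod 17 (each is the square of the previous):
  12^1 ≡ 12 (mod 17)
  12^2 ≡ 12² = 144 ≡ 8 (mod 17)
  12^4 ≡ 8² = 64 ≡ 13 (mod 17)
  12^8 ≡ 13² = 169 ≡ 16 (mod 17)
  12^16 ≡ 16² = 256 ≡ 1 (mod 17)
29 = 16 + 8 + 4 + 1, so 12^29 = 12^16 × 12^8 × 12^4 × 12^1 ≡ 1 × 16 × 13 × 12 (mod 17)
Multiplying step by step:
  1 × 16 = 16 ≡ 16 (mod 17)
  16 × 13 = 208 ≡ 4 (mod 17)
  4 × 12 = 48 ≡ 14 (mod 17)
Result: 12^29 ≡ 14 (mod 17)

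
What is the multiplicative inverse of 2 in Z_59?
30

Using Extended Euclidean Algorithm:
gcd(2, 59) = 1
Bezout coefficients: 2 × -29 + 59 × 1 = 1
So 2 × -29 ≡ 1 (mod 59)
The inverse is -29 mod 59 = 30
Verification: 2 × 30 = 60 = 1 × 59 + 1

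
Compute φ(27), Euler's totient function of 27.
18

Prime factorization: 27 = 3^3
Using the formula φ(n) = n × Π(1 - 1/p) for each prime factor p:
φ(27) = 27 × (1 - 1/3)
φ(27) = 18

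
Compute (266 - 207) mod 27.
5

(266 - 207) = 59
59 mod 27 = 5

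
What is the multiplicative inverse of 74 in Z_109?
74^(-1) ≡ 28 (mod 109). Verification: 74 × 28 = 2072 ≡ 1 (mod 109)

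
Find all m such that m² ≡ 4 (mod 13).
The square roots of 4 mod 13 are 11 and 2. Verify: 11² = 121 ≡ 4 (mod 13)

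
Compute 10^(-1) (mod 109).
11

Using Extended Euclidean Algorithm:
gcd(10, 109) = 1
Bezout coefficients: 10 × 11 + 109 × -1 = 1
So 10 × 11 ≡ 1 (mod 109)
The inverse is 11 mod 109 = 11
Verification: 10 × 11 = 110 = 1 × 109 + 1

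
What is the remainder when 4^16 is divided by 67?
Using repeated squaring. 16 = 16 (binary 10000). Repeated squaring mod 67: 4^1 ≡ 4; 4^2 ≡ 4² = 16 ≡ 16; 4^4 ≡ 16² = 256 ≡ 55; 4^8 ≡ 55² = 3025 ≡ 10; 4^16 ≡ 10² = 100 ≡ 33. So 4^16 ≡ 33 (mod 67).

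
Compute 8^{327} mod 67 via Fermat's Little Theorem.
53

By Fermat's Little Theorem, a^(p-1) ≡ 1 (mod p) for prime p and gcd(a, p) = 1
Here p = 67, so 8^66 ≡ 1 (mod 67)
We can reduce the exponent: 327 mod 66 = 63
So 8^327 ≡ 8^63 (mod 67)
Computing: 8^63 mod 67 = 53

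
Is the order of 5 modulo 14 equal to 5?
No, the actual order is 6, not 5.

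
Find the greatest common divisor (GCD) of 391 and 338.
1

Using the Euclidean algorithm:
391 = 1 × 338 + 53
338 = 6 × 53 + 20
53 = 2 × 20 + 13
20 = 1 × 13 + 7
13 = 1 × 7 + 6
7 = 1 × 6 + 1
6 = 6 × 1 + 0

GCD(391, 338) = 1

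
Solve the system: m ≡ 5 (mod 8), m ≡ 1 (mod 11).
M = 8 × 11 = 88. M₁ = 11, y₁ ≡ 3 (mod 8). M₂ = 8, y₂ ≡ 7 (mod 11). m = 5×11×3 + 1×8×7 ≡ 45 (mod 88)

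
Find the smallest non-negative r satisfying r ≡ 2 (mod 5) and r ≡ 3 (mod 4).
M = 5 × 4 = 20. M₁ = 4, y₁ ≡ 4 (mod 5). M₂ = 5, y₂ ≡ 1 (mod 4). r = 2×4×4 + 3×5×1 ≡ 7 (mod 20)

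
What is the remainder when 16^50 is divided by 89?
Using repeated squaring. 50 = 32 + 16 + 2 (binary 110010). Repeated squaring mod 89: 16^1 ≡ 16; 16^2 ≡ 16² = 256 ≡ 78; 16^4 ≡ 78² = 6084 ≡ 32; 16^8 ≡ 32² = 1024 ≡ 45; 16^16 ≡ 45² = 2025 ≡ 67; 16^32 ≡ 67² = 4489 ≡ 39. Multiply: 16^50 = 16^32 × 16^16 × 16^2 ≡ 39 × 67 × 78 (mod 89): 39 × 67 = 2613 ≡ 32; 32 × 78 = 2496 ≡ 4. So 16^50 ≡ 4 (mod 89).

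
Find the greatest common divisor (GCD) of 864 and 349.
1

Using the Euclidean algorithm:
864 = 2 × 349 + 166
349 = 2 × 166 + 17
166 = 9 × 17 + 13
17 = 1 × 13 + 4
13 = 3 × 4 + 1
4 = 4 × 1 + 0

GCD(864, 349) = 1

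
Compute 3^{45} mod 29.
2

Using successive squaring:
Binary expansion of 45: 101101
Powers of 3 mod 29 (each is the square of the previous):
  3^1 ≡ 3 (mod 29)
  3^2 ≡ 3² = 9 ≡ 9 (mod 29)
  3^4 ≡ 9² = 81 ≡ 23 (mod 29)
  3^8 ≡ 23² = 529 ≡ 7 (mod 29)
  3^16 ≡ 7² = 49 ≡ 20 (mod 29)
  3^32 ≡ 20² = 400 ≡ 23 (mod 29)
45 = 32 + 8 + 4 + 1, so 3^45 = 3^32 × 3^8 × 3^4 × 3^1 ≡ 23 × 7 × 23 × 3 (mod 29)
Multiplying step by step:
  23 × 7 = 161 ≡ 16 (mod 29)
  16 × 23 = 368 ≡ 20 (mod 29)
  20 × 3 = 60 ≡ 2 (mod 29)
Result: 3^45 ≡ 2 (mod 29)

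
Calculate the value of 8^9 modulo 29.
9 = 8 + 1 (binary 1001). Repeated squaring mod 29: 8^1 ≡ 8; 8^2 ≡ 8² = 64 ≡ 6; 8^4 ≡ 6² = 36 ≡ 7; 8^8 ≡ 7² = 49 ≡ 20. Multiply: 8^9 = 8^8 × 8^1 ≡ 20 × 8 (mod 29): 20 × 8 = 160 ≡ 15. So 8^9 ≡ 15 (mod 29).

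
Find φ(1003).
928

Prime factorization: 1003 = 17 × 59
Using the formula φ(n) = n × Π(1 - 1/p) for each prime factor p:
φ(1003) = 1003 × (1 - 1/17) × (1 - 1/59)
φ(1003) = 928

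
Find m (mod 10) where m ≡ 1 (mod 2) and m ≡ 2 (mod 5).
M = 2 × 5 = 10. M₁ = 5, y₁ ≡ 1 (mod 2). M₂ = 2, y₂ ≡ 3 (mod 5). m = 1×5×1 + 2×2×3 ≡ 7 (mod 10)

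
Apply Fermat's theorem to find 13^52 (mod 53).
By Fermat's Little Theorem, 13^{52} ≡ 1 (mod 53) since 53 is prime and gcd(13, 53) = 1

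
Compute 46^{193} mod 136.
80

Using successive squaring:
Binary expansion of 193: 11000001
Powers of 46 mod 136 (each is the square of the previous):
  46^1 ≡ 46 (mod 136)
  46^2 ≡ 46² = 2116 ≡ 76 (mod 136)
  46^4 ≡ 76² = 5776 ≡ 64 (mod 136)
  46^8 ≡ 64² = 4096 ≡ 16 (mod 136)
  46^16 ≡ 16² = 256 ≡ 120 (mod 136)
  46^32 ≡ 120² = 14400 ≡ 120 (mod 136)
  46^64 ≡ 120² = 14400 ≡ 120 (mod 136)
  46^128 ≡ 120² = 14400 ≡ 120 (mod 136)
193 = 128 + 64 + 1, so 46^193 = 46^128 × 46^64 × 46^1 ≡ 120 × 120 × 46 (mod 136)
Multiplying step by step:
  120 × 120 = 14400 ≡ 120 (mod 136)
  120 × 46 = 5520 ≡ 80 (mod 136)
Result: 46^193 ≡ 80 (mod 136)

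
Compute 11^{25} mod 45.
11

Using successive squaring:
Binary expansion of 25: 11001
Powers of 11 mod 45 (each is the square of the previous):
  11^1 ≡ 11 (mod 45)
  11^2 ≡ 11² = 121 ≡ 31 (mod 45)
  11^4 ≡ 31² = 961 ≡ 16 (mod 45)
  11^8 ≡ 16² = 256 ≡ 31 (mod 45)
  11^16 ≡ 31² = 961 ≡ 16 (mod 45)
25 = 16 + 8 + 1, so 11^25 = 11^16 × 11^8 × 11^1 ≡ 16 × 31 × 11 (mod 45)
Multiplying step by step:
  16 × 31 = 496 ≡ 1 (mod 45)
  1 × 11 = 11 ≡ 11 (mod 45)
Result: 11^25 ≡ 11 (mod 45)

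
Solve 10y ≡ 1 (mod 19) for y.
10^(-1) ≡ 2 (mod 19). Verification: 10 × 2 = 20 ≡ 1 (mod 19)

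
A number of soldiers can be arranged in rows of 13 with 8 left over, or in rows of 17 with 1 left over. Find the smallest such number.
M = 13 × 17 = 221. M₁ = 17, y₁ ≡ 10 (mod 13). M₂ = 13, y₂ ≡ 4 (mod 17). n = 8×17×10 + 1×13×4 ≡ 86 (mod 221). The smallest positive such number is 86.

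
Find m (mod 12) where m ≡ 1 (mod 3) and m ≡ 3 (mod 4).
M = 3 × 4 = 12. M₁ = 4, y₁ ≡ 1 (mod 3). M₂ = 3, y₂ ≡ 3 (mod 4). m = 1×4×1 + 3×3×3 ≡ 7 (mod 12)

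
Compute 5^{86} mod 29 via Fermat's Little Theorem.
25

By Fermat's Little Theorem, a^(p-1) ≡ 1 (mod p) for prime p and gcd(a, p) = 1
Here p = 29, so 5^28 ≡ 1 (mod 29)
We can reduce the exponent: 86 mod 28 = 2
So 5^86 ≡ 5^2 (mod 29)
Computing: 5^2 mod 29 = 25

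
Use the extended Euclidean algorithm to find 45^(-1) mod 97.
Extended GCD: 45(-28) + 97(13) = 1. So 45^(-1) ≡ 69 ≡ 69 (mod 97). Verify: 45 × 69 = 3105 ≡ 1 (mod 97)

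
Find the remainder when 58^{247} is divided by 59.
By Fermat: 58^{58} ≡ 1 (mod 59). 247 = 4×58 + 15. So 58^{247} ≡ 58^{15} ≡ 58 (mod 59)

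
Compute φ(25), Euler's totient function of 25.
20

Prime factorization: 25 = 5^2
Using the formula φ(n) = n × Π(1 - 1/p) for each prime factor p:
φ(25) = 25 × (1 - 1/5)
φ(25) = 20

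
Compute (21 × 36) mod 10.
6

(21 × 36) = 756
756 mod 10 = 6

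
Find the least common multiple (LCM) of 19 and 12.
228

First find GCD(19, 12) using the Euclidean algorithm:
19 = 1 × 12 + 7
12 = 1 × 7 + 5
7 = 1 × 5 + 2
5 = 2 × 2 + 1
2 = 2 × 1 + 0
GCD(19, 12) = 1

LCM formula: LCM(a, b) = (a × b) / GCD(a, b)
LCM(19, 12) = (19 × 12) / 1
LCM(19, 12) = 228 / 1
LCM(19, 12) = 228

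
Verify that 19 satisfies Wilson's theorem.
(18)! mod 19 = 18. Since this equals -1 (mod 19), Wilson confirms 19 is prime.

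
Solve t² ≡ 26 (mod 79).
The square roots of 26 mod 79 are 42 and 37. Verify: 42² = 1764 ≡ 26 (mod 79)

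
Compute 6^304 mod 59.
Using Fermat: 6^{58} ≡ 1 (mod 59). 304 ≡ 14 (mod 58). So 6^{304} ≡ 6^{14} ≡ 7 (mod 59)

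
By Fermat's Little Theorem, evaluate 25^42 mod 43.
By Fermat's Little Theorem, 25^{42} ≡ 1 (mod 43) since 43 is prime and gcd(25, 43) = 1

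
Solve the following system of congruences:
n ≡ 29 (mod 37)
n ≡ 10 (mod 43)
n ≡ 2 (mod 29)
9427

Using the Chinese Remainder Theorem:
M = product of moduli = 46139
For equation 1: M_1 = 1247, 1247 ≡ 26 (mod 37), inverse of 1247 mod 37 is 10 (check: 26 × 10 = 260 ≡ 1 (mod 37))
For equation 2: M_2 = 1073, 1073 ≡ 41 (mod 43), inverse of 1073 mod 43 is 21 (check: 41 × 21 = 861 ≡ 1 (mod 43))
For equation 3: M_3 = 1591, 1591 ≡ 25 (mod 29), inverse of 1591 mod 29 is 7 (check: 25 × 7 = 175 ≡ 1 (mod 29))
Combine: n ≡ Σ r_i×M_i×(M_i⁻¹ mod m_i) = 29×1247×10 + 10×1073×21 + 2×1591×7 = 361630 + 225330 + 22274 = 609234
609234 mod 46139 = 9427
n ≡ 9427 (mod 46139)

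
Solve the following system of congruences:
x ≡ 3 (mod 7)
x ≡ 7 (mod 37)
192

Using the Chinese Remainder Theorem:
M = product of moduli = 259
For equation 1: M_1 = 37, 37 ≡ 2 (mod 7), inverse of 37 mod 7 is 4 (check: 2 × 4 = 8 ≡ 1 (mod 7))
For equation 2: M_2 = 7, 7 ≡ 7 (mod 37), inverse of 7 mod 37 is 16 (check: 7 × 16 = 112 ≡ 1 (mod 37))
Combine: x ≡ Σ r_i×M_i×(M_i⁻¹ mod m_i) = 3×37×4 + 7×7×16 = 444 + 784 = 1228
1228 mod 259 = 192
x ≡ 192 (mod 259)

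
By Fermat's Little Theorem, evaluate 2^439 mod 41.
By Fermat: 2^{40} ≡ 1 (mod 41). 439 ≡ 39 (mod 40). So 2^{439} ≡ 2^{39} ≡ 21 (mod 41)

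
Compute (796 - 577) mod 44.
43

(796 - 577) = 219
219 mod 44 = 43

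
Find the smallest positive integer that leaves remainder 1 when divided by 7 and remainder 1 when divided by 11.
M = 7 × 11 = 77. M₁ = 11, y₁ ≡ 2 (mod 7). M₂ = 7, y₂ ≡ 8 (mod 11). r = 1×11×2 + 1×7×8 ≡ 1 (mod 77). The smallest positive such number is 1.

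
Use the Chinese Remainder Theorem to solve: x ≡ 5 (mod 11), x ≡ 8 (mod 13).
60

Using the Chinese Remainder Theorem:
M = product of moduli = 143
For equation 1: M_1 = 13, 13 ≡ 2 (mod 11), inverse of 13 mod 11 is 6 (check: 2 × 6 = 12 ≡ 1 (mod 11))
For equation 2: M_2 = 11, 11 ≡ 11 (mod 13), inverse of 11 mod 13 is 6 (check: 11 × 6 = 66 ≡ 1 (mod 13))
Combine: x ≡ Σ r_i×M_i×(M_i⁻¹ mod m_i) = 5×13×6 + 8×11×6 = 390 + 528 = 918
918 mod 143 = 60
x ≡ 60 (mod 143)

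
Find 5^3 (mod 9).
3 = 2 + 1 (binary 11). Repeated squaring mod 9: 5^1 ≡ 5; 5^2 ≡ 5² = 25 ≡ 7. Multiply: 5^3 = 5^2 × 5^1 ≡ 7 × 5 (mod 9): 7 × 5 = 35 ≡ 8. So 5^3 ≡ 8 (mod 9).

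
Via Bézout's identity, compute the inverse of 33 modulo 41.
Extended GCD: 33(5) + 41(-4) = 1. So 33^(-1) ≡ 5 ≡ 5 (mod 41). Verify: 33 × 5 = 165 ≡ 1 (mod 41)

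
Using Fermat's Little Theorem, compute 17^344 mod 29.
By Fermat: 17^{28} ≡ 1 (mod 29). 344 ≡ 8 (mod 28). So 17^{344} ≡ 17^{8} ≡ 1 (mod 29)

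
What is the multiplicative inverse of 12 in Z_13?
12^(-1) ≡ 12 (mod 13). Verification: 12 × 12 = 144 ≡ 1 (mod 13)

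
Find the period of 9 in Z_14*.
Powers of 9 mod 14: 9^1≡9, 9^2≡11, 9^3≡1. Order = 3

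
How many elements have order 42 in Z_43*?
Number of primitive roots mod 43 = φ(42) = 12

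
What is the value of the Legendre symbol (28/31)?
(28/31) = 28^{15} mod 31 = 1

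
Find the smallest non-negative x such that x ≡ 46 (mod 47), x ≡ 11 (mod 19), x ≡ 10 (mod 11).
1550

Using the Chinese Remainder Theorem:
M = product of moduli = 9823
For equation 1: M_1 = 209, 209 ≡ 21 (mod 47), inverse of 209 mod 47 is 9 (check: 21 × 9 = 189 ≡ 1 (mod 47))
For equation 2: M_2 = 517, 517 ≡ 4 (mod 19), inverse of 517 mod 19 is 5 (check: 4 × 5 = 20 ≡ 1 (mod 19))
For equation 3: M_3 = 893, 893 ≡ 2 (mod 11), inverse of 893 mod 11 is 6 (check: 2 × 6 = 12 ≡ 1 (mod 11))
Combine: x ≡ Σ r_i×M_i×(M_i⁻¹ mod m_i) = 46×209×9 + 11×517×5 + 10×893×6 = 86526 + 28435 + 53580 = 168541
168541 mod 9823 = 1550
x ≡ 1550 (mod 9823)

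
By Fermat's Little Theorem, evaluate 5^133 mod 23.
By Fermat: 5^{22} ≡ 1 (mod 23). 133 = 6×22 + 1. So 5^{133} ≡ 5^{1} ≡ 5 (mod 23)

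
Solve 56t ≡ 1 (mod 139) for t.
56^(-1) ≡ 72 (mod 139). Verification: 56 × 72 = 4032 ≡ 1 (mod 139)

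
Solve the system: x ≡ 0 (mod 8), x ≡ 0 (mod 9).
M = 8 × 9 = 72. M₁ = 9, y₁ ≡ 1 (mod 8). M₂ = 8, y₂ ≡ 8 (mod 9). x = 0×9×1 + 0×8×8 ≡ 0 (mod 72)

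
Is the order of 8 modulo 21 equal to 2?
Yes, ord_21(8) = 2.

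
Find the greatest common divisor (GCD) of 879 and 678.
3

Using the Euclidean algorithm:
879 = 1 × 678 + 201
678 = 3 × 201 + 75
201 = 2 × 75 + 51
75 = 1 × 51 + 24
51 = 2 × 24 + 3
24 = 8 × 3 + 0

GCD(879, 678) = 3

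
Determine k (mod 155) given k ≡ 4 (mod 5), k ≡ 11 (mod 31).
104

Using the Chinese Remainder Theorem:
M = product of moduli = 155
For equation 1: M_1 = 31, 31 ≡ 1 (mod 5), inverse of 31 mod 5 is 1 (check: 1 × 1 = 1 ≡ 1 (mod 5))
For equation 2: M_2 = 5, 5 ≡ 5 (mod 31), inverse of 5 mod 31 is 25 (check: 5 × 25 = 125 ≡ 1 (mod 31))
Combine: k ≡ Σ r_i×M_i×(M_i⁻¹ mod m_i) = 4×31×1 + 11×5×25 = 124 + 1375 = 1499
1499 mod 155 = 104
k ≡ 104 (mod 155)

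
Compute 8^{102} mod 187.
174

Using successive squaring:
Binary expansion of 102: 1100110
Powers of 8 mod 187 (each is the square of the previous):
  8^1 ≡ 8 (mod 187)
  8^2 ≡ 8² = 64 ≡ 64 (mod 187)
  8^4 ≡ 64² = 4096 ≡ 169 (mod 187)
  8^8 ≡ 169² = 28561 ≡ 137 (mod 187)
  8^16 ≡ 137² = 18769 ≡ 69 (mod 187)
  8^32 ≡ 69² = 4761 ≡ 86 (mod 187)
  8^64 ≡ 86² = 7396 ≡ 103 (mod 187)
102 = 64 + 32 + 4 + 2, so 8^102 = 8^64 × 8^32 × 8^4 × 8^2 ≡ 103 × 86 × 169 × 64 (mod 187)
Multiplying step by step:
  103 × 86 = 8858 ≡ 69 (mod 187)
  69 × 169 = 11661 ≡ 67 (mod 187)
  67 × 64 = 4288 ≡ 174 (mod 187)
Result: 8^102 ≡ 174 (mod 187)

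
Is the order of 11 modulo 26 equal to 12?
Yes, ord_26(11) = 12.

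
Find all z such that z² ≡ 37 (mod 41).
The square roots of 37 mod 41 are 18 and 23. Verify: 18² = 324 ≡ 37 (mod 41)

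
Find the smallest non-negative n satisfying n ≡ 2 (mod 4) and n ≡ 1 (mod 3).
M = 4 × 3 = 12. M₁ = 3, y₁ ≡ 3 (mod 4). M₂ = 4, y₂ ≡ 1 (mod 3). n = 2×3×3 + 1×4×1 ≡ 10 (mod 12)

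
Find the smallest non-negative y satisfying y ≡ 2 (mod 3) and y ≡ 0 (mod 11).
M = 3 × 11 = 33. M₁ = 11, y₁ ≡ 2 (mod 3). M₂ = 3, y₂ ≡ 4 (mod 11). y = 2×11×2 + 0×3×4 ≡ 11 (mod 33)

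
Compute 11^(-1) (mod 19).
7

Using Extended Euclidean Algorithm:
gcd(11, 19) = 1
Bezout coefficients: 11 × 7 + 19 × -4 = 1
So 11 × 7 ≡ 1 (mod 19)
The inverse is 7 mod 19 = 7
Verification: 11 × 7 = 77 = 4 × 19 + 1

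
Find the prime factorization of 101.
101

Divide by primes starting from smallest:
101 ÷ 101 = 1

101 = 101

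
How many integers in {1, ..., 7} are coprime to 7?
6

Prime factorization: 7 = 7
Using the formula φ(n) = n × Π(1 - 1/p) for each prime factor p:
φ(7) = 7 × (1 - 1/7)
φ(7) = 6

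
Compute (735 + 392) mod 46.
23

(735 + 392) = 1127
1127 mod 46 = 23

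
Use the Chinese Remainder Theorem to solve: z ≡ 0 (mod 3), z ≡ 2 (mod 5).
M = 3 × 5 = 15. M₁ = 5, y₁ ≡ 2 (mod 3). M₂ = 3, y₂ ≡ 2 (mod 5). z = 0×5×2 + 2×3×2 ≡ 12 (mod 15)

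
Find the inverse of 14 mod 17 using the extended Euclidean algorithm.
Extended GCD: 14(-6) + 17(5) = 1. So 14^(-1) ≡ 11 ≡ 11 (mod 17). Verify: 14 × 11 = 154 ≡ 1 (mod 17)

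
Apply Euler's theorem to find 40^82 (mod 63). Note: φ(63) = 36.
By Euler: 40^{36} ≡ 1 (mod 63) since gcd(40, 63) = 1. 82 = 2×36 + 10. So 40^{82} ≡ 40^{10} ≡ 58 (mod 63)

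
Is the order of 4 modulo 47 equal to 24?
No, the actual order is 23, not 24.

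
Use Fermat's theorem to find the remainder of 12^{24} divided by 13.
1

By Fermat's Little Theorem, a^(p-1) ≡ 1 (mod p) for prime p and gcd(a, p) = 1
Here p = 13, so 12^12 ≡ 1 (mod 13)
We can reduce the exponent: 24 mod 12 = 0
So 12^24 ≡ 12^0 (mod 13)
Computing: 12^0 mod 13 = 1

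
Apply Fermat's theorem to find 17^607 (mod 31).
By Fermat: 17^{30} ≡ 1 (mod 31). 607 ≡ 7 (mod 30). So 17^{607} ≡ 17^{7} ≡ 12 (mod 31)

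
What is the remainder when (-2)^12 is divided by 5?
Using Fermat: (-2)^{4} ≡ 1 (mod 5). 12 ≡ 0 (mod 4). So (-2)^{12} ≡ (-2)^{0} ≡ 1 (mod 5)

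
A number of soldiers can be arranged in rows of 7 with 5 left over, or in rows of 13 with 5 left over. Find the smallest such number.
M = 7 × 13 = 91. M₁ = 13, y₁ ≡ 6 (mod 7). M₂ = 7, y₂ ≡ 2 (mod 13). k = 5×13×6 + 5×7×2 ≡ 5 (mod 91). The smallest positive such number is 5.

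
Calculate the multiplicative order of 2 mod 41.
Powers of 2 mod 41: 2^1≡2, 2^2≡4, 2^3≡8, 2^4≡16, 2^5≡32, 2^6≡23, 2^7≡5, 2^8≡10, 2^9≡20, 2^10≡40, 2^11≡39, 2^12≡37, 2^13≡33, 2^14≡25, 2^15≡9, 2^16≡18, 2^17≡36, 2^18≡31, 2^19≡21, 2^20≡1. Order = 20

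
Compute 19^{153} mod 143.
83

Using successive squaring:
Binary expansion of 153: 10011001
Powers of 19 mod 143 (each is the square of the previous):
  19^1 ≡ 19 (mod 143)
  19^2 ≡ 19² = 361 ≡ 75 (mod 143)
  19^4 ≡ 75² = 5625 ≡ 48 (mod 143)
  19^8 ≡ 48² = 2304 ≡ 16 (mod 143)
  19^16 ≡ 16² = 256 ≡ 113 (mod 143)
  19^32 ≡ 113² = 12769 ≡ 42 (mod 143)
  19^64 ≡ 42² = 1764 ≡ 48 (mod 143)
  19^128 ≡ 48² = 2304 ≡ 16 (mod 143)
153 = 128 + 16 + 8 + 1, so 19^153 = 19^128 × 19^16 × 19^8 × 19^1 ≡ 16 × 113 × 16 × 19 (mod 143)
Multiplying step by step:
  16 × 113 = 1808 ≡ 92 (mod 143)
  92 × 16 = 1472 ≡ 42 (mod 143)
  42 × 19 = 798 ≡ 83 (mod 143)
Result: 19^153 ≡ 83 (mod 143)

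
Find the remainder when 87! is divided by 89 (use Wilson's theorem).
(88)! = (87)! × (88) ≡ -1 (mod 89). So (87)! ≡ -1 × (88)^(-1) ≡ (-1)×(-1) = 1 (mod 89)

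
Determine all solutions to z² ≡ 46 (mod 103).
The square roots of 46 mod 103 are 56 and 47. Verify: 56² = 3136 ≡ 46 (mod 103)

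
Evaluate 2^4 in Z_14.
4 = 4 (binary 100). Repeated squaring mod 14: 2^1 ≡ 2; 2^2 ≡ 2² = 4 ≡ 4; 2^4 ≡ 4² = 16 ≡ 2. So 2^4 ≡ 2 (mod 14).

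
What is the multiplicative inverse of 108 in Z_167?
108^(-1) ≡ 150 (mod 167). Verification: 108 × 150 = 16200 ≡ 1 (mod 167)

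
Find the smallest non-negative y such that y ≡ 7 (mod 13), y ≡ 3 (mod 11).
124

Using the Chinese Remainder Theorem:
M = product of moduli = 143
For equation 1: M_1 = 11, 11 ≡ 11 (mod 13), inverse of 11 mod 13 is 6 (check: 11 × 6 = 66 ≡ 1 (mod 13))
For equation 2: M_2 = 13, 13 ≡ 2 (mod 11), inverse of 13 mod 11 is 6 (check: 2 × 6 = 12 ≡ 1 (mod 11))
Combine: y ≡ Σ r_i×M_i×(M_i⁻¹ mod m_i) = 7×11×6 + 3×13×6 = 462 + 234 = 696
696 mod 143 = 124
y ≡ 124 (mod 143)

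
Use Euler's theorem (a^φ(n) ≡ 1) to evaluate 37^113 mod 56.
By Euler: 37^{24} ≡ 1 (mod 56) since gcd(37, 56) = 1. 113 = 4×24 + 17. So 37^{113} ≡ 37^{17} ≡ 53 (mod 56)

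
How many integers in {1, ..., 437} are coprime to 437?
396

Prime factorization: 437 = 19 × 23
Using the formula φ(n) = n × Π(1 - 1/p) for each prime factor p:
φ(437) = 437 × (1 - 1/19) × (1 - 1/23)
φ(437) = 396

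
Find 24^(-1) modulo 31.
22

Using Extended Euclidean Algorithm:
gcd(24, 31) = 1
Bezout coefficients: 24 × -9 + 31 × 7 = 1
So 24 × -9 ≡ 1 (mod 31)
The inverse is -9 mod 31 = 22
Verification: 24 × 22 = 528 = 17 × 31 + 1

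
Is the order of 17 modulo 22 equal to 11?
No, the actual order is 10, not 11.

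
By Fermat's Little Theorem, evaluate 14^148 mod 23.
By Fermat: 14^{22} ≡ 1 (mod 23). 148 = 6×22 + 16. So 14^{148} ≡ 14^{16} ≡ 8 (mod 23)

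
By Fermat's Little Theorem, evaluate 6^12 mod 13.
By Fermat's Little Theorem, 6^{12} ≡ 1 (mod 13) since 13 is prime and gcd(6, 13) = 1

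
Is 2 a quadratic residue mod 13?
By Euler's criterion: 2^{6} ≡ 12 (mod 13). Since this equals -1 (≡ 12), 2 is not a QR.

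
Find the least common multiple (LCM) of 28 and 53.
1484

First find GCD(28, 53) using the Euclidean algorithm:
28 = 0 × 53 + 28
53 = 1 × 28 + 25
28 = 1 × 25 + 3
25 = 8 × 3 + 1
3 = 3 × 1 + 0
GCD(28, 53) = 1

LCM formula: LCM(a, b) = (a × b) / GCD(a, b)
LCM(28, 53) = (28 × 53) / 1
LCM(28, 53) = 1484 / 1
LCM(28, 53) = 1484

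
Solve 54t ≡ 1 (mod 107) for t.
54^(-1) ≡ 2 (mod 107). Verification: 54 × 2 = 108 ≡ 1 (mod 107)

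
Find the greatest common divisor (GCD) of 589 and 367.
1

Using the Euclidean algorithm:
589 = 1 × 367 + 222
367 = 1 × 222 + 145
222 = 1 × 145 + 77
145 = 1 × 77 + 68
77 = 1 × 68 + 9
68 = 7 × 9 + 5
9 = 1 × 5 + 4
5 = 1 × 4 + 1
4 = 4 × 1 + 0

GCD(589, 367) = 1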